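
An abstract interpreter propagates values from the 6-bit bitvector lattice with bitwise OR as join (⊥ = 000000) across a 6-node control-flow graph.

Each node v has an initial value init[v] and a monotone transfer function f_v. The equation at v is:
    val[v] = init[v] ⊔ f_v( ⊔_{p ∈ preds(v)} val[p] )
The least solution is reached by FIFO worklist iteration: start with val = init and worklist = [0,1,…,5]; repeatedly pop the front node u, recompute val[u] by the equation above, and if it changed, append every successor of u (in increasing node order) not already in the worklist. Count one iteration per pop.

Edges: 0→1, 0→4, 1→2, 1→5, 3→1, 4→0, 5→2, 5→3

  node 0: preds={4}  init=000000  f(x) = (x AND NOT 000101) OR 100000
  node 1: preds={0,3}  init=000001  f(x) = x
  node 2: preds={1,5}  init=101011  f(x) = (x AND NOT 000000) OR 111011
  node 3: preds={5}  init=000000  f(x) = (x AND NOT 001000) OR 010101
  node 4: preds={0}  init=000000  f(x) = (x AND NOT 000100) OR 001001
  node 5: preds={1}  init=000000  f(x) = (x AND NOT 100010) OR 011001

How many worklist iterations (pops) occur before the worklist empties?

Trace (16 dequeues):
  [1] u=0 | in 000000 | out 100000 | prev 000000 | push {}
  [2] u=1 | in 100000 | out 100001 | prev 000001 | push {}
  [3] u=2 | in 100001 | out 111011 | prev 101011 | push {}
  [4] u=3 | in 000000 | out 010101 | prev 000000 | push {1}
  [5] u=4 | in 100000 | out 101001 | prev 000000 | push {0}
  [6] u=5 | in 100001 | out 011001 | prev 000000 | push {2,3}
  [7] u=1 | in 110101 | out 110101 | prev 100001 | push {5}
  [8] u=0 | in 101001 | out 101000 | prev 100000 | push {1,4}
  [9] u=2 | in 111101 | out 111111 | prev 111011 | push {}
  [10] u=3 | in 011001 | out 010101 | ==
  [11] u=5 | in 110101 | out 011101 | prev 011001 | push {2,3}
  [12] u=1 | in 111101 | out 111101 | prev 110101 | push {5}
  [13] u=4 | in 101000 | out 101001 | ==
  [14] u=2 | in 111101 | out 111111 | ==
  [15] u=3 | in 011101 | out 010101 | ==
  [16] u=5 | in 111101 | out 011101 | ==

Converged values:
  [0] 101000
  [1] 111101
  [2] 111111
  [3] 010101
  [4] 101001
  [5] 011101

16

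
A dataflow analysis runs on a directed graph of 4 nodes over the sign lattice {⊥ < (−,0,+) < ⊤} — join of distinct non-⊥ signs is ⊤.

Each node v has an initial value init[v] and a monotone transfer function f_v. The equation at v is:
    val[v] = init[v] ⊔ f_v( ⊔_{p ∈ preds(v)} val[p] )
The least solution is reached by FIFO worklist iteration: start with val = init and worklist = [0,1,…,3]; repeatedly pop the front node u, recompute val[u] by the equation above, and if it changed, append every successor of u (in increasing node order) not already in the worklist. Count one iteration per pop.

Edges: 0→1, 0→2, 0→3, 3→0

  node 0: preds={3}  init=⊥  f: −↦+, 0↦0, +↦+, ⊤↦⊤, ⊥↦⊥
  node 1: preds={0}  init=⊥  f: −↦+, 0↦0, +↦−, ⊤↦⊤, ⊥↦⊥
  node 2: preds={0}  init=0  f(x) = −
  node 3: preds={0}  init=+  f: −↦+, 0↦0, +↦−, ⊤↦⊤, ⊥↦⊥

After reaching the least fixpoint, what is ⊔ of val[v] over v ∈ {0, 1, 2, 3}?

Trace (8 dequeues):
  [1] u=0 | in + | out + | prev ⊥ | push {}
  [2] u=1 | in + | out − | prev ⊥ | push {}
  [3] u=2 | in + | out ⊤ | prev 0 | push {}
  [4] u=3 | in + | out ⊤ | prev + | push {0}
  [5] u=0 | in ⊤ | out ⊤ | prev + | push {1,2,3}
  [6] u=1 | in ⊤ | out ⊤ | prev − | push {}
  [7] u=2 | in ⊤ | out ⊤ | ==
  [8] u=3 | in ⊤ | out ⊤ | ==

Converged values:
  [0] ⊤
  [1] ⊤
  [2] ⊤
  [3] ⊤

⊤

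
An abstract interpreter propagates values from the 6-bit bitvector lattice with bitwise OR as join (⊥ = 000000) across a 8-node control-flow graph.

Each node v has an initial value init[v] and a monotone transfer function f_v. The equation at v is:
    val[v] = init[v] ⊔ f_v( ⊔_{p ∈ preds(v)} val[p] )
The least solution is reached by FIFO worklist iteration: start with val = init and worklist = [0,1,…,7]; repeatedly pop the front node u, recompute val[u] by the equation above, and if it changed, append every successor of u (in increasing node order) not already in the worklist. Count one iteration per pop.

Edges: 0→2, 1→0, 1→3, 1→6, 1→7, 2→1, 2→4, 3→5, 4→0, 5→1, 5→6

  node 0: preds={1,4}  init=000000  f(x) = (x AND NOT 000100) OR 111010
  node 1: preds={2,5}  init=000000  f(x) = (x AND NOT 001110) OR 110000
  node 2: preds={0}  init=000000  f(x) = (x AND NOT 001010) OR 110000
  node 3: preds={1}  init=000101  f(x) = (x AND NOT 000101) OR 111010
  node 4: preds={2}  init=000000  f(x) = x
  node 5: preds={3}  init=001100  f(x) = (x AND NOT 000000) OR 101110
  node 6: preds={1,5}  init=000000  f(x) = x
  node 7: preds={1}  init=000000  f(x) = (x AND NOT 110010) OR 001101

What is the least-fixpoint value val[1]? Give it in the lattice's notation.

Trace (18 dequeues):
  [1] u=0 | in 000000 | out 111010 | prev 000000 | push {}
  [2] u=1 | in 001100 | out 110000 | prev 000000 | push {0}
  [3] u=2 | in 111010 | out 110000 | prev 000000 | push {1}
  [4] u=3 | in 110000 | out 111111 | prev 000101 | push {}
  [5] u=4 | in 110000 | out 110000 | prev 000000 | push {}
  [6] u=5 | in 111111 | out 111111 | prev 001100 | push {}
  [7] u=6 | in 111111 | out 111111 | prev 000000 | push {}
  [8] u=7 | in 110000 | out 001101 | prev 000000 | push {}
  [9] u=0 | in 110000 | out 111010 | ==
  [10] u=1 | in 111111 | out 110001 | prev 110000 | push {0,3,6,7}
  [11] u=0 | in 110001 | out 111011 | prev 111010 | push {2}
  [12] u=3 | in 110001 | out 111111 | ==
  [13] u=6 | in 111111 | out 111111 | ==
  [14] u=7 | in 110001 | out 001101 | ==
  [15] u=2 | in 111011 | out 110001 | prev 110000 | push {1,4}
  [16] u=1 | in 111111 | out 110001 | ==
  [17] u=4 | in 110001 | out 110001 | prev 110000 | push {0}
  [18] u=0 | in 110001 | out 111011 | ==

Converged values:
  [0] 111011
  [1] 110001
  [2] 110001
  [3] 111111
  [4] 110001
  [5] 111111
  [6] 111111
  [7] 001101

110001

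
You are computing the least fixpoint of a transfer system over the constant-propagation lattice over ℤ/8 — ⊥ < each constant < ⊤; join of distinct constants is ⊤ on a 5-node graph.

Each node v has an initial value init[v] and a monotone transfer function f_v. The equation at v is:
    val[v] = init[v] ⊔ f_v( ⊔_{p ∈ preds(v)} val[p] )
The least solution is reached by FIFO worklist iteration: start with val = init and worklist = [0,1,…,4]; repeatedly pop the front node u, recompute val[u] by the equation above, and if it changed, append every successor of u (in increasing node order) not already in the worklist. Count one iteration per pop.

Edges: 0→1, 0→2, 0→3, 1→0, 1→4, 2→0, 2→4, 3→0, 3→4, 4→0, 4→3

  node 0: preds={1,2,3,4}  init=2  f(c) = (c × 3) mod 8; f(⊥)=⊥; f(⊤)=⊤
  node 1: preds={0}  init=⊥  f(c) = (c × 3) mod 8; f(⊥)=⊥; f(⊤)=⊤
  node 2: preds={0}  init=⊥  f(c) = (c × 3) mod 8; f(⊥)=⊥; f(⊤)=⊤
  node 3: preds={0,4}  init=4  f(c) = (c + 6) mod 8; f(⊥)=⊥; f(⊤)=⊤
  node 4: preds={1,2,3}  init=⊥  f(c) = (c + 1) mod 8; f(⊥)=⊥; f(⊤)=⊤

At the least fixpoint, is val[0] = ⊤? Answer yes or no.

yes

Iteration log — 7 steps:
  step 1. node 0  ⊔preds=4  new=⊤  old=2  +wl: 
  step 2. node 1  ⊔preds=⊤  new=⊤  old=⊥  +wl: 0
  step 3. node 2  ⊔preds=⊤  new=⊤  old=⊥  +wl: 
  step 4. node 3  ⊔preds=⊤  new=⊤  old=4  +wl: 
  step 5. node 4  ⊔preds=⊤  new=⊤  old=⊥  +wl: 3
  step 6. node 0  ⊔preds=⊤  new=⊤  stable
  step 7. node 3  ⊔preds=⊤  new=⊤  stable

Least fixpoint reached:
  node 0: ⊤
  node 1: ⊤
  node 2: ⊤
  node 3: ⊤
  node 4: ⊤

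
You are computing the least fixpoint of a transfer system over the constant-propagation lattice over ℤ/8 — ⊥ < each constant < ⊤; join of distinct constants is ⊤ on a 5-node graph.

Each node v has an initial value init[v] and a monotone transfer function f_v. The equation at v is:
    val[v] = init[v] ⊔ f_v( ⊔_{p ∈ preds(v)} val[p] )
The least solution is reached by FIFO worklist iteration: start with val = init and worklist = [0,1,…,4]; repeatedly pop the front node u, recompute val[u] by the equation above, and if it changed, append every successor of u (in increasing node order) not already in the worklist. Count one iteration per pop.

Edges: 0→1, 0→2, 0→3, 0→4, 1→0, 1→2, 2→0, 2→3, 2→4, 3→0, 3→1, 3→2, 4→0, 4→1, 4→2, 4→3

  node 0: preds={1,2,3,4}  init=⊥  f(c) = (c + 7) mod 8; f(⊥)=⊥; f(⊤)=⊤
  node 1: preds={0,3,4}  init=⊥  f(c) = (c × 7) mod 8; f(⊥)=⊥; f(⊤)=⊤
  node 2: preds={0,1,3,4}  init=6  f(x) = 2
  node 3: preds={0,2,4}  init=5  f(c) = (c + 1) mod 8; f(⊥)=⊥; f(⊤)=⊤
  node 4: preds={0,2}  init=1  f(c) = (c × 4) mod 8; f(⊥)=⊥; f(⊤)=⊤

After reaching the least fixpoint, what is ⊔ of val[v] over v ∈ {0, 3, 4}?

⊤

Trace (9 dequeues):
  [1] u=0 | in ⊤ | out ⊤ | prev ⊥ | push {}
  [2] u=1 | in ⊤ | out ⊤ | prev ⊥ | push {0}
  [3] u=2 | in ⊤ | out ⊤ | prev 6 | push {}
  [4] u=3 | in ⊤ | out ⊤ | prev 5 | push {1,2}
  [5] u=4 | in ⊤ | out ⊤ | prev 1 | push {3}
  [6] u=0 | in ⊤ | out ⊤ | ==
  [7] u=1 | in ⊤ | out ⊤ | ==
  [8] u=2 | in ⊤ | out ⊤ | ==
  [9] u=3 | in ⊤ | out ⊤ | ==

Converged values:
  [0] ⊤
  [1] ⊤
  [2] ⊤
  [3] ⊤
  [4] ⊤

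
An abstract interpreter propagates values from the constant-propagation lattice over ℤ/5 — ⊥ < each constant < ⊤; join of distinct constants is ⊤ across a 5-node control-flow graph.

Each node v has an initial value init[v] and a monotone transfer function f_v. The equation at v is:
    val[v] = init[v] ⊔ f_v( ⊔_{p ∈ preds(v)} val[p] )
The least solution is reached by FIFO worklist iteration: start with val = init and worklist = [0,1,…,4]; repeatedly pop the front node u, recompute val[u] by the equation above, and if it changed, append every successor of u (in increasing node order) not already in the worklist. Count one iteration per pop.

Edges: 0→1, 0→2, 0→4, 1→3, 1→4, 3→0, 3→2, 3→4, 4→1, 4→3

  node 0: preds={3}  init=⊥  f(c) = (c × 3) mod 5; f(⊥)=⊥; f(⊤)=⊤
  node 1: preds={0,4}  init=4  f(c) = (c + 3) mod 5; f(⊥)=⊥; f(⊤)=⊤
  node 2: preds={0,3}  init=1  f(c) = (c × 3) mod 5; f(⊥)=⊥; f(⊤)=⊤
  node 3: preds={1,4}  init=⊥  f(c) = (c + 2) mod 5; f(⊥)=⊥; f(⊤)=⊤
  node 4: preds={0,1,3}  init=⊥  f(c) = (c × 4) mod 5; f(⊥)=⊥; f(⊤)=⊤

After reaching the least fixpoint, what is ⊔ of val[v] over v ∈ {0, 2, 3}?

Trace (14 dequeues):
  [1] u=0 | in ⊥ | out ⊥ | ==
  [2] u=1 | in ⊥ | out 4 | ==
  [3] u=2 | in ⊥ | out 1 | ==
  [4] u=3 | in 4 | out 1 | prev ⊥ | push {0,2}
  [5] u=4 | in ⊤ | out ⊤ | prev ⊥ | push {1,3}
  [6] u=0 | in 1 | out 3 | prev ⊥ | push {4}
  [7] u=2 | in ⊤ | out ⊤ | prev 1 | push {}
  [8] u=1 | in ⊤ | out ⊤ | prev 4 | push {}
  [9] u=3 | in ⊤ | out ⊤ | prev 1 | push {0,2}
  [10] u=4 | in ⊤ | out ⊤ | ==
  [11] u=0 | in ⊤ | out ⊤ | prev 3 | push {1,4}
  [12] u=2 | in ⊤ | out ⊤ | ==
  [13] u=1 | in ⊤ | out ⊤ | ==
  [14] u=4 | in ⊤ | out ⊤ | ==

Converged values:
  [0] ⊤
  [1] ⊤
  [2] ⊤
  [3] ⊤
  [4] ⊤

⊤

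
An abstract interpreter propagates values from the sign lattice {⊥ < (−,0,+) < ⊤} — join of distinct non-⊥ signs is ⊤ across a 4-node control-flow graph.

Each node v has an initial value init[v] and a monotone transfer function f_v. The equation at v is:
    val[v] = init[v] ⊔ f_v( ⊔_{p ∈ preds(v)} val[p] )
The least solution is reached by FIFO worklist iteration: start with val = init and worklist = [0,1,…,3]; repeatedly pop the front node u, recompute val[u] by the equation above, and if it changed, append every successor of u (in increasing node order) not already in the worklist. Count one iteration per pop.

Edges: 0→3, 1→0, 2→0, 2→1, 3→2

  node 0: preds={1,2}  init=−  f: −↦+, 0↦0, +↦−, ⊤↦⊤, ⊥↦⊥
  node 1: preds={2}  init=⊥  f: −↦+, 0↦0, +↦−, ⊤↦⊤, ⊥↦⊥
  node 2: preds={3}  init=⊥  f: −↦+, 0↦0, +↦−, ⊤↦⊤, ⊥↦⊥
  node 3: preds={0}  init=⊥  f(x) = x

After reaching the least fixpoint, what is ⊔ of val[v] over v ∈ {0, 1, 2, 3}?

Worklist (13 pops):
  #1 pop 0: in=⊥ → − (no change)
  #2 pop 1: in=⊥ → ⊥ (no change)
  #3 pop 2: in=⊥ → ⊥ (no change)
  #4 pop 3: in=− → − (was ⊥); enqueue [2]
  #5 pop 2: in=− → + (was ⊥); enqueue [0,1]
  #6 pop 0: in=+ → − (no change)
  #7 pop 1: in=+ → − (was ⊥); enqueue [0]
  #8 pop 0: in=⊤ → ⊤ (was −); enqueue [3]
  #9 pop 3: in=⊤ → ⊤ (was −); enqueue [2]
  #10 pop 2: in=⊤ → ⊤ (was +); enqueue [0,1]
  #11 pop 0: in=⊤ → ⊤ (no change)
  #12 pop 1: in=⊤ → ⊤ (was −); enqueue [0]
  #13 pop 0: in=⊤ → ⊤ (no change)

Fixpoint:
  val[0] = ⊤
  val[1] = ⊤
  val[2] = ⊤
  val[3] = ⊤

⊤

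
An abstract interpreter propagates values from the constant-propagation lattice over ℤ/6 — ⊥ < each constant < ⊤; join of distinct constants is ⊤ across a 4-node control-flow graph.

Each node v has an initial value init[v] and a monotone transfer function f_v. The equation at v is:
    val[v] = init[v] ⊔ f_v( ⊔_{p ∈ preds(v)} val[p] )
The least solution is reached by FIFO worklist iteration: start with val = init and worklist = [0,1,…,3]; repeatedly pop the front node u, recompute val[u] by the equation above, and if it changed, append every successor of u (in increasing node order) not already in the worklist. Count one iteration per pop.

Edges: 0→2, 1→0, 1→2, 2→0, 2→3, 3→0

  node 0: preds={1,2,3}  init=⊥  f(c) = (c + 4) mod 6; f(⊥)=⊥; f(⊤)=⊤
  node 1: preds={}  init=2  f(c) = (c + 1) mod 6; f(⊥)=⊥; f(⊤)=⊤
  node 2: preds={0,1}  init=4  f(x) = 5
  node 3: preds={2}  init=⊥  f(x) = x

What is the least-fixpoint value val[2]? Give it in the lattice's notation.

Iteration log — 5 steps:
  step 1. node 0  ⊔preds=⊤  new=⊤  old=⊥  +wl: 
  step 2. node 1  ⊔preds=⊥  new=2  stable
  step 3. node 2  ⊔preds=⊤  new=⊤  old=4  +wl: 0
  step 4. node 3  ⊔preds=⊤  new=⊤  old=⊥  +wl: 
  step 5. node 0  ⊔preds=⊤  new=⊤  stable

Least fixpoint reached:
  node 0: ⊤
  node 1: 2
  node 2: ⊤
  node 3: ⊤

⊤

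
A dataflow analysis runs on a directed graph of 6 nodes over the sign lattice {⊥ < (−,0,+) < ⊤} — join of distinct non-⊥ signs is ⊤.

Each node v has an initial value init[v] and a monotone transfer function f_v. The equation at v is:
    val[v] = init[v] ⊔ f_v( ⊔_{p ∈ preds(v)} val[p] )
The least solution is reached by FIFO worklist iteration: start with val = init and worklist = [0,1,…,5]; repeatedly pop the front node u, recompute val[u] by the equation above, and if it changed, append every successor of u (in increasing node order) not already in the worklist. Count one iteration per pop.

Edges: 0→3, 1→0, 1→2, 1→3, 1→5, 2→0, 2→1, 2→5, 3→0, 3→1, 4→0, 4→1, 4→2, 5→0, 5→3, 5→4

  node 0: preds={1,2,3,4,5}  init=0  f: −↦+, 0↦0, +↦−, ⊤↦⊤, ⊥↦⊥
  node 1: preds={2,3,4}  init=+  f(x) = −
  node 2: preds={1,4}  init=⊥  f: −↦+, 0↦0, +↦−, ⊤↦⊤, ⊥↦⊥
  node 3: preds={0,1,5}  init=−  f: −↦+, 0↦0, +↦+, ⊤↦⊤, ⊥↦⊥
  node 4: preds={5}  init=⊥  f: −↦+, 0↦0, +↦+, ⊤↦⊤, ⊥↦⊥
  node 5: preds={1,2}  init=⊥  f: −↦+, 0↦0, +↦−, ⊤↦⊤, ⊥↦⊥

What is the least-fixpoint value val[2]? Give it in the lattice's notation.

⊤

Iteration log — 13 steps:
  step 1. node 0  ⊔preds=⊤  new=⊤  old=0  +wl: 
  step 2. node 1  ⊔preds=−  new=⊤  old=+  +wl: 0
  step 3. node 2  ⊔preds=⊤  new=⊤  old=⊥  +wl: 1
  step 4. node 3  ⊔preds=⊤  new=⊤  old=−  +wl: 
  step 5. node 4  ⊔preds=⊥  new=⊥  stable
  step 6. node 5  ⊔preds=⊤  new=⊤  old=⊥  +wl: 3,4
  step 7. node 0  ⊔preds=⊤  new=⊤  stable
  step 8. node 1  ⊔preds=⊤  new=⊤  stable
  step 9. node 3  ⊔preds=⊤  new=⊤  stable
  step 10. node 4  ⊔preds=⊤  new=⊤  old=⊥  +wl: 0,1,2
  step 11. node 0  ⊔preds=⊤  new=⊤  stable
  step 12. node 1  ⊔preds=⊤  new=⊤  stable
  step 13. node 2  ⊔preds=⊤  new=⊤  stable

Least fixpoint reached:
  node 0: ⊤
  node 1: ⊤
  node 2: ⊤
  node 3: ⊤
  node 4: ⊤
  node 5: ⊤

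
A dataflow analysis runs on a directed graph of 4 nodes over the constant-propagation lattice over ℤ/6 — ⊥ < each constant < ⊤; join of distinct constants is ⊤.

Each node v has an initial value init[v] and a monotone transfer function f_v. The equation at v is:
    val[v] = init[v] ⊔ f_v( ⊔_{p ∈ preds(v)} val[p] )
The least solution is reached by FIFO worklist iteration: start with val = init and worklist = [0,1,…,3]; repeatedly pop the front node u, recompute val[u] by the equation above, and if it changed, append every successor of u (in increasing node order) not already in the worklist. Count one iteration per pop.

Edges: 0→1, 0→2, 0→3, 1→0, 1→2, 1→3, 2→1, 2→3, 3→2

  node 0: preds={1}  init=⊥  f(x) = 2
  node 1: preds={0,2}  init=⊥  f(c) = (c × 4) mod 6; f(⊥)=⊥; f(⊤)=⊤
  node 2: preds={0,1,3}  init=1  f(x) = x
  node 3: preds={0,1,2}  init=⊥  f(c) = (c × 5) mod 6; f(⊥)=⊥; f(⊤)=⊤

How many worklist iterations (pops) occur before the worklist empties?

Trace (7 dequeues):
  [1] u=0 | in ⊥ | out 2 | prev ⊥ | push {}
  [2] u=1 | in ⊤ | out ⊤ | prev ⊥ | push {0}
  [3] u=2 | in ⊤ | out ⊤ | prev 1 | push {1}
  [4] u=3 | in ⊤ | out ⊤ | prev ⊥ | push {2}
  [5] u=0 | in ⊤ | out 2 | ==
  [6] u=1 | in ⊤ | out ⊤ | ==
  [7] u=2 | in ⊤ | out ⊤ | ==

Converged values:
  [0] 2
  [1] ⊤
  [2] ⊤
  [3] ⊤

7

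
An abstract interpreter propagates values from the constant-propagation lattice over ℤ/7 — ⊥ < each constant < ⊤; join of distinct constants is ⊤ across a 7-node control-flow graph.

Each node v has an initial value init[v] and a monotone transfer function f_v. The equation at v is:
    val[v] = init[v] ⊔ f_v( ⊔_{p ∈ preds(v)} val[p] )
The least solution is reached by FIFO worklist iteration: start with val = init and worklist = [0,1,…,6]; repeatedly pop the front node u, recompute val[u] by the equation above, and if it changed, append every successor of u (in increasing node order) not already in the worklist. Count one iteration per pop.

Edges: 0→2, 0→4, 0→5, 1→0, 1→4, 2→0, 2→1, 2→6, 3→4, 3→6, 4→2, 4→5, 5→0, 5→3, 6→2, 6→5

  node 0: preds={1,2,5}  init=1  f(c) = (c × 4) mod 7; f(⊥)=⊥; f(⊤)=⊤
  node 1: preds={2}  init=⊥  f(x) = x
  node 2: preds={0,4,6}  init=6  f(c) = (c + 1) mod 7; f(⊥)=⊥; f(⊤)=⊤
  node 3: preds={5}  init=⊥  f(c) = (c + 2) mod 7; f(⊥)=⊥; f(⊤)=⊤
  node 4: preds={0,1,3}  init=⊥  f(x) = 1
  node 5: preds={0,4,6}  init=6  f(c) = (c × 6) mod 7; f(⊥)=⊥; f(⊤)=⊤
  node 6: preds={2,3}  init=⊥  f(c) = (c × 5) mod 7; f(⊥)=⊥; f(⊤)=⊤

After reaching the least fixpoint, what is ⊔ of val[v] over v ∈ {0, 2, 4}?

Trace (15 dequeues):
  [1] u=0 | in 6 | out ⊤ | prev 1 | push {}
  [2] u=1 | in 6 | out 6 | prev ⊥ | push {0}
  [3] u=2 | in ⊤ | out ⊤ | prev 6 | push {1}
  [4] u=3 | in 6 | out 1 | prev ⊥ | push {}
  [5] u=4 | in ⊤ | out 1 | prev ⊥ | push {2}
  [6] u=5 | in ⊤ | out ⊤ | prev 6 | push {3}
  [7] u=6 | in ⊤ | out ⊤ | prev ⊥ | push {5}
  [8] u=0 | in ⊤ | out ⊤ | ==
  [9] u=1 | in ⊤ | out ⊤ | prev 6 | push {0,4}
  [10] u=2 | in ⊤ | out ⊤ | ==
  [11] u=3 | in ⊤ | out ⊤ | prev 1 | push {6}
  [12] u=5 | in ⊤ | out ⊤ | ==
  [13] u=0 | in ⊤ | out ⊤ | ==
  [14] u=4 | in ⊤ | out 1 | ==
  [15] u=6 | in ⊤ | out ⊤ | ==

Converged values:
  [0] ⊤
  [1] ⊤
  [2] ⊤
  [3] ⊤
  [4] 1
  [5] ⊤
  [6] ⊤

⊤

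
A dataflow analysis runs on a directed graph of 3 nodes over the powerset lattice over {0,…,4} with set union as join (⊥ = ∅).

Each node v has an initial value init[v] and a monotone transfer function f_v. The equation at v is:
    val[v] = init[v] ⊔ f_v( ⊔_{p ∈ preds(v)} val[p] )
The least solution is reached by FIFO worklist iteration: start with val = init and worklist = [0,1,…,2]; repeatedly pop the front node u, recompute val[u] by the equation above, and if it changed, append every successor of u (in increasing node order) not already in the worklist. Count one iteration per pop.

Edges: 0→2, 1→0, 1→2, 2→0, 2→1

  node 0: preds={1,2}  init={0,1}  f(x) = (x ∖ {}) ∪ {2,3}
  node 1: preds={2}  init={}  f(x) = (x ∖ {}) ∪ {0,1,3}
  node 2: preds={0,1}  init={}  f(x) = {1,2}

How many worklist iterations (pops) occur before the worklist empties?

Trace (7 dequeues):
  [1] u=0 | in {} | out {0,1,2,3} | prev {0,1} | push {}
  [2] u=1 | in {} | out {0,1,3} | prev {} | push {0}
  [3] u=2 | in {0,1,2,3} | out {1,2} | prev {} | push {1}
  [4] u=0 | in {0,1,2,3} | out {0,1,2,3} | ==
  [5] u=1 | in {1,2} | out {0,1,2,3} | prev {0,1,3} | push {0,2}
  [6] u=0 | in {0,1,2,3} | out {0,1,2,3} | ==
  [7] u=2 | in {0,1,2,3} | out {1,2} | ==

Converged values:
  [0] {0,1,2,3}
  [1] {0,1,2,3}
  [2] {1,2}

7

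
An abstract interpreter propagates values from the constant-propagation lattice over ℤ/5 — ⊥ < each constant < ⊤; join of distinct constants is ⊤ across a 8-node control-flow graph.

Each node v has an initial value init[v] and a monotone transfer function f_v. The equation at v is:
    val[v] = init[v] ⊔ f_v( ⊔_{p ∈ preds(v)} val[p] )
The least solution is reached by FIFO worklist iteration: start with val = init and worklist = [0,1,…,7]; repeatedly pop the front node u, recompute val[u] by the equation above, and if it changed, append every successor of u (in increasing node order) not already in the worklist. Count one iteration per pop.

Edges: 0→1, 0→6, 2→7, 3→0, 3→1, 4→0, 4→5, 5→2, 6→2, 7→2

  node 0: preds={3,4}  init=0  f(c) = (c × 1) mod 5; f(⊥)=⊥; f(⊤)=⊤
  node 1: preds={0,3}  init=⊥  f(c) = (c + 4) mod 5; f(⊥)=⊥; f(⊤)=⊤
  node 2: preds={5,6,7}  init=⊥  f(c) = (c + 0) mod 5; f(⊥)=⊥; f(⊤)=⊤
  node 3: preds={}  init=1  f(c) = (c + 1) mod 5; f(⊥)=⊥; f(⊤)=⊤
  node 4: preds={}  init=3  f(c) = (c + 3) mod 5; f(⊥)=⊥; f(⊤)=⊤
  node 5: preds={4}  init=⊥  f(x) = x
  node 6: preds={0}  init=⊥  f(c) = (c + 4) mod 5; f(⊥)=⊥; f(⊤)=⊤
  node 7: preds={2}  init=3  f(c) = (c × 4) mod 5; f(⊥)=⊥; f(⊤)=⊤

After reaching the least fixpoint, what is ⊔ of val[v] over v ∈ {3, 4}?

Iteration log — 10 steps:
  step 1. node 0  ⊔preds=⊤  new=⊤  old=0  +wl: 
  step 2. node 1  ⊔preds=⊤  new=⊤  old=⊥  +wl: 
  step 3. node 2  ⊔preds=3  new=3  old=⊥  +wl: 
  step 4. node 3  ⊔preds=⊥  new=1  stable
  step 5. node 4  ⊔preds=⊥  new=3  stable
  step 6. node 5  ⊔preds=3  new=3  old=⊥  +wl: 2
  step 7. node 6  ⊔preds=⊤  new=⊤  old=⊥  +wl: 
  step 8. node 7  ⊔preds=3  new=⊤  old=3  +wl: 
  step 9. node 2  ⊔preds=⊤  new=⊤  old=3  +wl: 7
  step 10. node 7  ⊔preds=⊤  new=⊤  stable

Least fixpoint reached:
  node 0: ⊤
  node 1: ⊤
  node 2: ⊤
  node 3: 1
  node 4: 3
  node 5: 3
  node 6: ⊤
  node 7: ⊤

⊤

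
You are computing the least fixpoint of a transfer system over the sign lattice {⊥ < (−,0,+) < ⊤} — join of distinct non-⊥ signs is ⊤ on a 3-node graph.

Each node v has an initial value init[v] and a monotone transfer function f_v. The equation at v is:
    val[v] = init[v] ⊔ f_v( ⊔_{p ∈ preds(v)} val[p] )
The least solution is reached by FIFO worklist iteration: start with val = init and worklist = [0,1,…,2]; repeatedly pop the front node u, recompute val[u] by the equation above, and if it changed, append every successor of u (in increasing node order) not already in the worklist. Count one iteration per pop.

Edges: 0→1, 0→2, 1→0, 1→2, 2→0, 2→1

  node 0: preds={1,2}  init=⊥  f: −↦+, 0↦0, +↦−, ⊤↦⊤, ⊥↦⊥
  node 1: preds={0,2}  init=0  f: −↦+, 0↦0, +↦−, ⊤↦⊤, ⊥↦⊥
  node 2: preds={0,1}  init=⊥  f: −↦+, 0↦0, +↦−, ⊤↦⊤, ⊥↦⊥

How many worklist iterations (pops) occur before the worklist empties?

5

Worklist (5 pops):
  #1 pop 0: in=0 → 0 (was ⊥); enqueue []
  #2 pop 1: in=0 → 0 (no change)
  #3 pop 2: in=0 → 0 (was ⊥); enqueue [0,1]
  #4 pop 0: in=0 → 0 (no change)
  #5 pop 1: in=0 → 0 (no change)

Fixpoint:
  val[0] = 0
  val[1] = 0
  val[2] = 0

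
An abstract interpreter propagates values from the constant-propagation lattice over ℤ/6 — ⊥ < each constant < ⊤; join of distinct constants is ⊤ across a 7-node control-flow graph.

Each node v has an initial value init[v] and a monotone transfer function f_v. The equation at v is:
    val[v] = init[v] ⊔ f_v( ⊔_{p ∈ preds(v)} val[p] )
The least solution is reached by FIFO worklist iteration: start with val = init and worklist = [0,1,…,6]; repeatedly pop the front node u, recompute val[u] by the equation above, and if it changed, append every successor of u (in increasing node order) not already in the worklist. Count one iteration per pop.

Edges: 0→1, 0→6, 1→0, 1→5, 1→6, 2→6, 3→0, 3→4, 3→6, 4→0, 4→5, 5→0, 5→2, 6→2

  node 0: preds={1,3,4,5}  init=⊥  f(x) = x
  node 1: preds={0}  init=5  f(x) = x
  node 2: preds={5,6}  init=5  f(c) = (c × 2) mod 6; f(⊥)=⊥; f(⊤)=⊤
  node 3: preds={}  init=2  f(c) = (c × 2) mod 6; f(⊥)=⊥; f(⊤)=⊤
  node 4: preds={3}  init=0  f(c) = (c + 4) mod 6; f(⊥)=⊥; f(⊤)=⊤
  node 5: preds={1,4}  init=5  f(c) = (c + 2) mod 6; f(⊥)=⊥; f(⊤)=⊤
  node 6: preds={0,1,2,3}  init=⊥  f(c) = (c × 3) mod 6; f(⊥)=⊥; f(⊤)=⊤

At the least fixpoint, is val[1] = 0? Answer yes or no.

no

Iteration log — 9 steps:
  step 1. node 0  ⊔preds=⊤  new=⊤  old=⊥  +wl: 
  step 2. node 1  ⊔preds=⊤  new=⊤  old=5  +wl: 0
  step 3. node 2  ⊔preds=5  new=⊤  old=5  +wl: 
  step 4. node 3  ⊔preds=⊥  new=2  stable
  step 5. node 4  ⊔preds=2  new=0  stable
  step 6. node 5  ⊔preds=⊤  new=⊤  old=5  +wl: 2
  step 7. node 6  ⊔preds=⊤  new=⊤  old=⊥  +wl: 
  step 8. node 0  ⊔preds=⊤  new=⊤  stable
  step 9. node 2  ⊔preds=⊤  new=⊤  stable

Least fixpoint reached:
  node 0: ⊤
  node 1: ⊤
  node 2: ⊤
  node 3: 2
  node 4: 0
  node 5: ⊤
  node 6: ⊤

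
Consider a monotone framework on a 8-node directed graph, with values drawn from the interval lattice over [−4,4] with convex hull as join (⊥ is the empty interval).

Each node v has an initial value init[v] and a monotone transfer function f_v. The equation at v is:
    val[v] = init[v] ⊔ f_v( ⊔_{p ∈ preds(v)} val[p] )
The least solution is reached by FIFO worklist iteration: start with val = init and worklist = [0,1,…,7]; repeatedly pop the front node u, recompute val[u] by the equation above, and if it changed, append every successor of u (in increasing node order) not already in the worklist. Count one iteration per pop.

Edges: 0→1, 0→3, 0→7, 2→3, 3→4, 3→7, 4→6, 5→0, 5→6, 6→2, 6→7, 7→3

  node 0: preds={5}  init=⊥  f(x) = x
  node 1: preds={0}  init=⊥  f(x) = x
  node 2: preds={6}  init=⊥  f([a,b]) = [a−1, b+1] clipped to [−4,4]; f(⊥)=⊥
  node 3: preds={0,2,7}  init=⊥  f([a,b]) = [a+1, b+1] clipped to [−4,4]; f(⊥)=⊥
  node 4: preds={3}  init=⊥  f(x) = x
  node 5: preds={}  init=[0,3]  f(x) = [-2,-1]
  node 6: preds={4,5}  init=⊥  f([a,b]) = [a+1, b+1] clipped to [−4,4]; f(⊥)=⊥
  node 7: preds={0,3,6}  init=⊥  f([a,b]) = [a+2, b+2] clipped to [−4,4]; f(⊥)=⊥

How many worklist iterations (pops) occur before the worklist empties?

Iteration log — 16 steps:
  step 1. node 0  ⊔preds=[0,3]  new=[0,3]  old=⊥  +wl: 
  step 2. node 1  ⊔preds=[0,3]  new=[0,3]  old=⊥  +wl: 
  step 3. node 2  ⊔preds=⊥  new=⊥  stable
  step 4. node 3  ⊔preds=[0,3]  new=[1,4]  old=⊥  +wl: 
  step 5. node 4  ⊔preds=[1,4]  new=[1,4]  old=⊥  +wl: 
  step 6. node 5  ⊔preds=⊥  new=[-2,3]  old=[0,3]  +wl: 0
  step 7. node 6  ⊔preds=[-2,4]  new=[-1,4]  old=⊥  +wl: 2
  step 8. node 7  ⊔preds=[-1,4]  new=[1,4]  old=⊥  +wl: 3
  step 9. node 0  ⊔preds=[-2,3]  new=[-2,3]  old=[0,3]  +wl: 1,7
  step 10. node 2  ⊔preds=[-1,4]  new=[-2,4]  old=⊥  +wl: 
  step 11. node 3  ⊔preds=[-2,4]  new=[-1,4]  old=[1,4]  +wl: 4
  step 12. node 1  ⊔preds=[-2,3]  new=[-2,3]  old=[0,3]  +wl: 
  step 13. node 7  ⊔preds=[-2,4]  new=[0,4]  old=[1,4]  +wl: 3
  step 14. node 4  ⊔preds=[-1,4]  new=[-1,4]  old=[1,4]  +wl: 6
  step 15. node 3  ⊔preds=[-2,4]  new=[-1,4]  stable
  step 16. node 6  ⊔preds=[-2,4]  new=[-1,4]  stable

Least fixpoint reached:
  node 0: [-2,3]
  node 1: [-2,3]
  node 2: [-2,4]
  node 3: [-1,4]
  node 4: [-1,4]
  node 5: [-2,3]
  node 6: [-1,4]
  node 7: [0,4]

16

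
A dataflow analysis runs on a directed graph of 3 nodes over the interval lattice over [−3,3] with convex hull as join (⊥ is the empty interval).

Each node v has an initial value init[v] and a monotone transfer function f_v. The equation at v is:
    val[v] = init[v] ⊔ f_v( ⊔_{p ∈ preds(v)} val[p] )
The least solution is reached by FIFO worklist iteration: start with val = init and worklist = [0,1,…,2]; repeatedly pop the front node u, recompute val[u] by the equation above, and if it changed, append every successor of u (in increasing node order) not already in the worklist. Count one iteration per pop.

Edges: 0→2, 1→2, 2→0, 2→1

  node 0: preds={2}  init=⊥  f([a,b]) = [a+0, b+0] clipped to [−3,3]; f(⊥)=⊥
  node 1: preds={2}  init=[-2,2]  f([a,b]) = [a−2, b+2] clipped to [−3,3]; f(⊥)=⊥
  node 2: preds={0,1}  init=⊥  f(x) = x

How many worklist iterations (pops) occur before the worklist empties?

Worklist (9 pops):
  #1 pop 0: in=⊥ → ⊥ (no change)
  #2 pop 1: in=⊥ → [-2,2] (no change)
  #3 pop 2: in=[-2,2] → [-2,2] (was ⊥); enqueue [0,1]
  #4 pop 0: in=[-2,2] → [-2,2] (was ⊥); enqueue [2]
  #5 pop 1: in=[-2,2] → [-3,3] (was [-2,2]); enqueue []
  #6 pop 2: in=[-3,3] → [-3,3] (was [-2,2]); enqueue [0,1]
  #7 pop 0: in=[-3,3] → [-3,3] (was [-2,2]); enqueue [2]
  #8 pop 1: in=[-3,3] → [-3,3] (no change)
  #9 pop 2: in=[-3,3] → [-3,3] (no change)

Fixpoint:
  val[0] = [-3,3]
  val[1] = [-3,3]
  val[2] = [-3,3]

9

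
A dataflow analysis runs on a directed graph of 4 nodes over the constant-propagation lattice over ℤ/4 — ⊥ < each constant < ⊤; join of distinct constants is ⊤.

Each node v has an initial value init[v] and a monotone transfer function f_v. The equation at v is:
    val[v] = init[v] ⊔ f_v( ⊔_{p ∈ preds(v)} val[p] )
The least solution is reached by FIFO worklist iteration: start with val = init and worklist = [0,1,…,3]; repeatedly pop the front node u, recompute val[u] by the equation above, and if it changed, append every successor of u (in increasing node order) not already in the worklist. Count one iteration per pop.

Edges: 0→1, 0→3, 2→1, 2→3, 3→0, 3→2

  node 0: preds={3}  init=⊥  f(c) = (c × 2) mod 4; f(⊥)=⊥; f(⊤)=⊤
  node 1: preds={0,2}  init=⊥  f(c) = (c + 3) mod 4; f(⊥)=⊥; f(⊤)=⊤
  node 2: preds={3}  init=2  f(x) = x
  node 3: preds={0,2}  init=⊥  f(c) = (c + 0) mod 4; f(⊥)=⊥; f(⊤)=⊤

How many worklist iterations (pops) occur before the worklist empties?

Trace (12 dequeues):
  [1] u=0 | in ⊥ | out ⊥ | ==
  [2] u=1 | in 2 | out 1 | prev ⊥ | push {}
  [3] u=2 | in ⊥ | out 2 | ==
  [4] u=3 | in 2 | out 2 | prev ⊥ | push {0,2}
  [5] u=0 | in 2 | out 0 | prev ⊥ | push {1,3}
  [6] u=2 | in 2 | out 2 | ==
  [7] u=1 | in ⊤ | out ⊤ | prev 1 | push {}
  [8] u=3 | in ⊤ | out ⊤ | prev 2 | push {0,2}
  [9] u=0 | in ⊤ | out ⊤ | prev 0 | push {1,3}
  [10] u=2 | in ⊤ | out ⊤ | prev 2 | push {}
  [11] u=1 | in ⊤ | out ⊤ | ==
  [12] u=3 | in ⊤ | out ⊤ | ==

Converged values:
  [0] ⊤
  [1] ⊤
  [2] ⊤
  [3] ⊤

12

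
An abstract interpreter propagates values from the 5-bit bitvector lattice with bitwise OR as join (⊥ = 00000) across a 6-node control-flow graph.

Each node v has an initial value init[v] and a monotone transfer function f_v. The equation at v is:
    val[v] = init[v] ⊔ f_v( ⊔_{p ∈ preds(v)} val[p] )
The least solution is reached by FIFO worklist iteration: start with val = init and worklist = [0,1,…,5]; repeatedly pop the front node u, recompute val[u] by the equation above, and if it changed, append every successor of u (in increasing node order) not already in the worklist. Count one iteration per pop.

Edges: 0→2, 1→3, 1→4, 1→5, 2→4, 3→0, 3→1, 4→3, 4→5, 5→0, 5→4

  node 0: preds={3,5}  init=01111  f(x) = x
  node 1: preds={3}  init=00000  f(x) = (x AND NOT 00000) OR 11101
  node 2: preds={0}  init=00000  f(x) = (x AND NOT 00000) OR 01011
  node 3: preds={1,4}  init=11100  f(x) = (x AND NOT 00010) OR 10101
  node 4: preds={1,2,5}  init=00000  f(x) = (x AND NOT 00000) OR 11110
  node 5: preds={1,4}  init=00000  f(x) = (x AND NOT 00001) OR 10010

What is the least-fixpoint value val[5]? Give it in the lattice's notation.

11110

Iteration log — 10 steps:
  step 1. node 0  ⊔preds=11100  new=11111  old=01111  +wl: 
  step 2. node 1  ⊔preds=11100  new=11101  old=00000  +wl: 
  step 3. node 2  ⊔preds=11111  new=11111  old=00000  +wl: 
  step 4. node 3  ⊔preds=11101  new=11101  old=11100  +wl: 0,1
  step 5. node 4  ⊔preds=11111  new=11111  old=00000  +wl: 3
  step 6. node 5  ⊔preds=11111  new=11110  old=00000  +wl: 4
  step 7. node 0  ⊔preds=11111  new=11111  stable
  step 8. node 1  ⊔preds=11101  new=11101  stable
  step 9. node 3  ⊔preds=11111  new=11101  stable
  step 10. node 4  ⊔preds=11111  new=11111  stable

Least fixpoint reached:
  node 0: 11111
  node 1: 11101
  node 2: 11111
  node 3: 11101
  node 4: 11111
  node 5: 11110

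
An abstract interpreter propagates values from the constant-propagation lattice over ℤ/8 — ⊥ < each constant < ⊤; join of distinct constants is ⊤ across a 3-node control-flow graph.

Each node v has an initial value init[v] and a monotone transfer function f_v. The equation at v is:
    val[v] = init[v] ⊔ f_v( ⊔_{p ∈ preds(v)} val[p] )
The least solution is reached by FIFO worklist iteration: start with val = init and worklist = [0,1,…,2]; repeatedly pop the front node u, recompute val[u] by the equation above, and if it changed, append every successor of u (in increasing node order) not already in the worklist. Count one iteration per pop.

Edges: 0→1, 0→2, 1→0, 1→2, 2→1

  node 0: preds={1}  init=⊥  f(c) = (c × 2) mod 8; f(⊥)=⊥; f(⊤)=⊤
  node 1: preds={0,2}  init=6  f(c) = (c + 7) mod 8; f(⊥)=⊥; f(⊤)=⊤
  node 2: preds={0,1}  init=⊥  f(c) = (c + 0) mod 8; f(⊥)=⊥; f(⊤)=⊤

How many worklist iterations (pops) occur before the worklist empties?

Iteration log — 6 steps:
  step 1. node 0  ⊔preds=6  new=4  old=⊥  +wl: 
  step 2. node 1  ⊔preds=4  new=⊤  old=6  +wl: 0
  step 3. node 2  ⊔preds=⊤  new=⊤  old=⊥  +wl: 1
  step 4. node 0  ⊔preds=⊤  new=⊤  old=4  +wl: 2
  step 5. node 1  ⊔preds=⊤  new=⊤  stable
  step 6. node 2  ⊔preds=⊤  new=⊤  stable

Least fixpoint reached:
  node 0: ⊤
  node 1: ⊤
  node 2: ⊤

6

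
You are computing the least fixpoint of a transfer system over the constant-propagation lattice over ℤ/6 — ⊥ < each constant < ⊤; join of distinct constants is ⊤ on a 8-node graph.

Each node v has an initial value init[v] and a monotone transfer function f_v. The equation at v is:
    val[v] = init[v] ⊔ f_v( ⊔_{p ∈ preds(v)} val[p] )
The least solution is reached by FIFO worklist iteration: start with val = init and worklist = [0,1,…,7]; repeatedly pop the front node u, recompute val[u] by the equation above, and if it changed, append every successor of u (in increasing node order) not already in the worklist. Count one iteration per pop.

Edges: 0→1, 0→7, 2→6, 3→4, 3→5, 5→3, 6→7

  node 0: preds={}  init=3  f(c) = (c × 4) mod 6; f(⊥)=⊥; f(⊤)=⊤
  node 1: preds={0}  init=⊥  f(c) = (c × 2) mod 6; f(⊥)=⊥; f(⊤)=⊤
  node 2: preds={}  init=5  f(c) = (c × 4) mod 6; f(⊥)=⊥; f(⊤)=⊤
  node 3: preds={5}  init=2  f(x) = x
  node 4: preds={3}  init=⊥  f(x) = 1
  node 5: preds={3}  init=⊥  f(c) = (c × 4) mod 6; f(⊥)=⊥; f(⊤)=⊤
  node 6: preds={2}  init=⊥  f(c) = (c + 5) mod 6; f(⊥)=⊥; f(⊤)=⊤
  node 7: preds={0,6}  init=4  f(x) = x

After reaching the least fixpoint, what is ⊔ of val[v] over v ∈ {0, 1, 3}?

⊤

Worklist (9 pops):
  #1 pop 0: in=⊥ → 3 (no change)
  #2 pop 1: in=3 → 0 (was ⊥); enqueue []
  #3 pop 2: in=⊥ → 5 (no change)
  #4 pop 3: in=⊥ → 2 (no change)
  #5 pop 4: in=2 → 1 (was ⊥); enqueue []
  #6 pop 5: in=2 → 2 (was ⊥); enqueue [3]
  #7 pop 6: in=5 → 4 (was ⊥); enqueue []
  #8 pop 7: in=⊤ → ⊤ (was 4); enqueue []
  #9 pop 3: in=2 → 2 (no change)

Fixpoint:
  val[0] = 3
  val[1] = 0
  val[2] = 5
  val[3] = 2
  val[4] = 1
  val[5] = 2
  val[6] = 4
  val[7] = ⊤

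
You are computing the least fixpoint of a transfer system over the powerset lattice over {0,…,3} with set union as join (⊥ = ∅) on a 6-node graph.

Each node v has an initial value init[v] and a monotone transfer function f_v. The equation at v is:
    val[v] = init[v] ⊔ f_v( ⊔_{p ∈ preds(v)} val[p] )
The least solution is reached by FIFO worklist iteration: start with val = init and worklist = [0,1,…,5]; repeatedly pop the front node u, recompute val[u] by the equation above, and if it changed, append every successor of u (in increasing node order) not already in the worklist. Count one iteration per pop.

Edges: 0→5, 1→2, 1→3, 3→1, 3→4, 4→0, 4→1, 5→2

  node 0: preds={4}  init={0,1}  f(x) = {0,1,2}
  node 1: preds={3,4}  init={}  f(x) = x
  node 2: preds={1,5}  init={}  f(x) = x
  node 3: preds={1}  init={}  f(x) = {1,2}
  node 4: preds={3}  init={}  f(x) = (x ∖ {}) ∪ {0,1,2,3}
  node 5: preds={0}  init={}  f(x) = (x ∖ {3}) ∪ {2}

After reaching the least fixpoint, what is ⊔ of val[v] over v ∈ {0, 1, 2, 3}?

{0,1,2,3}

Trace (10 dequeues):
  [1] u=0 | in {} | out {0,1,2} | prev {0,1} | push {}
  [2] u=1 | in {} | out {} | ==
  [3] u=2 | in {} | out {} | ==
  [4] u=3 | in {} | out {1,2} | prev {} | push {1}
  [5] u=4 | in {1,2} | out {0,1,2,3} | prev {} | push {0}
  [6] u=5 | in {0,1,2} | out {0,1,2} | prev {} | push {2}
  [7] u=1 | in {0,1,2,3} | out {0,1,2,3} | prev {} | push {3}
  [8] u=0 | in {0,1,2,3} | out {0,1,2} | ==
  [9] u=2 | in {0,1,2,3} | out {0,1,2,3} | prev {} | push {}
  [10] u=3 | in {0,1,2,3} | out {1,2} | ==

Converged values:
  [0] {0,1,2}
  [1] {0,1,2,3}
  [2] {0,1,2,3}
  [3] {1,2}
  [4] {0,1,2,3}
  [5] {0,1,2}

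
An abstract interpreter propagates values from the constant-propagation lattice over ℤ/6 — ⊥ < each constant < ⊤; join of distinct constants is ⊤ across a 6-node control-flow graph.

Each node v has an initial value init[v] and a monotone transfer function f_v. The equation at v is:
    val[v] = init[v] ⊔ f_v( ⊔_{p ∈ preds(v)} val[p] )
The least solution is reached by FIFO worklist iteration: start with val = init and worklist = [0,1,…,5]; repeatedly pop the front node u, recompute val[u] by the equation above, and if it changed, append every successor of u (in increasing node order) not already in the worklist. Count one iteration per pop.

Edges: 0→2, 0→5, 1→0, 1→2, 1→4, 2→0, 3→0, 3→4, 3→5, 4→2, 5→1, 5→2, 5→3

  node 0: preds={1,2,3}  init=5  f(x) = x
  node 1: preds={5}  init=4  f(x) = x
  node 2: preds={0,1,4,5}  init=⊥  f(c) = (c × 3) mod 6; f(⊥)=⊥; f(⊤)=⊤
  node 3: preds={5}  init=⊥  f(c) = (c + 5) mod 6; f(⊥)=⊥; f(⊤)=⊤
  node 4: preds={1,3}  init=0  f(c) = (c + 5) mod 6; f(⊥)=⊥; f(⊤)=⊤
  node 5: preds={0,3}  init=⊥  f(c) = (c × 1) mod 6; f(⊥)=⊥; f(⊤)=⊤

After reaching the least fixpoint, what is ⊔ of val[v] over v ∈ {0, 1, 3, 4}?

⊤

Iteration log — 14 steps:
  step 1. node 0  ⊔preds=4  new=⊤  old=5  +wl: 
  step 2. node 1  ⊔preds=⊥  new=4  stable
  step 3. node 2  ⊔preds=⊤  new=⊤  old=⊥  +wl: 0
  step 4. node 3  ⊔preds=⊥  new=⊥  stable
  step 5. node 4  ⊔preds=4  new=⊤  old=0  +wl: 2
  step 6. node 5  ⊔preds=⊤  new=⊤  old=⊥  +wl: 1,3
  step 7. node 0  ⊔preds=⊤  new=⊤  stable
  step 8. node 2  ⊔preds=⊤  new=⊤  stable
  step 9. node 1  ⊔preds=⊤  new=⊤  old=4  +wl: 0,2,4
  step 10. node 3  ⊔preds=⊤  new=⊤  old=⊥  +wl: 5
  step 11. node 0  ⊔preds=⊤  new=⊤  stable
  step 12. node 2  ⊔preds=⊤  new=⊤  stable
  step 13. node 4  ⊔preds=⊤  new=⊤  stable
  step 14. node 5  ⊔preds=⊤  new=⊤  stable

Least fixpoint reached:
  node 0: ⊤
  node 1: ⊤
  node 2: ⊤
  node 3: ⊤
  node 4: ⊤
  node 5: ⊤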